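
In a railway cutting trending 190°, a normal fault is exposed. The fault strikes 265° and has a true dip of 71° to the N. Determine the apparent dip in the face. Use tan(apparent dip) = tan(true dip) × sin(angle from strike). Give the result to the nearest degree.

70°

The section lies 75° from the strike.
tan(apparent dip) = tan 71° · sin 75° = 2.8053
apparent dip = arctan 2.8053 = 70.38°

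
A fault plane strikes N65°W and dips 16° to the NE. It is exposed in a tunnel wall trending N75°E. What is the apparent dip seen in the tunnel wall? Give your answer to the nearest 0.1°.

The strike is N65°W and the section trends N75°E; the acute angle between them is β = 40°.
tan(apparent dip) = tan 16° · sin 40° = 0.1843
α = arctan(0.1843) = 10.44°

10.4°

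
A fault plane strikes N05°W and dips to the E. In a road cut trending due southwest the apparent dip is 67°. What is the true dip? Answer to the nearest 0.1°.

72.0°

β = acute angle between strike N05°W and section due southwest = 50°.
tan δ = tan α / sin β = tan 67° / sin 50° = 2.3559 / 0.7660 = 3.0753
true dip = arctan 3.0753 = 71.99°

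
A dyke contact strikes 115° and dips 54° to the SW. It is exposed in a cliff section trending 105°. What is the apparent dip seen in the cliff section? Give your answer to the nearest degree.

13°

Angle between strike (115°) and section (105°): β = 10°.
tan α = tan 54° × sin 10° = 1.3764 × 0.1736 = 0.2390
α = arctan(0.2390) = 13.44°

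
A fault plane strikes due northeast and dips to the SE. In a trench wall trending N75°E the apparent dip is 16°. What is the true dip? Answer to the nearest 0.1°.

29.8°

β = acute angle between strike due northeast and section N75°E = 30°.
tan(true dip) = tan 16° / sin 30° = 0.5735
δ = arctan(0.5735) = 29.83°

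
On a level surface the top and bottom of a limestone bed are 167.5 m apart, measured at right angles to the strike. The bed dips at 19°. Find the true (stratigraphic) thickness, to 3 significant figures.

54.5 m

True thickness t = w · sin(dip) = 167.5 × sin 19°
t = 167.5 × 0.3256 = 54.533 m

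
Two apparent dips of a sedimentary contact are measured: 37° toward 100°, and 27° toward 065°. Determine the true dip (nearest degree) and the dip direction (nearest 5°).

true dip 38°, dip direction 115°

Represent each trace as a vector plunging at its apparent dip toward its trend (east-north-up frame): v₁ = (0.787, -0.139, -0.602), v₂ = (0.808, 0.377, -0.454).
The plane normal is n = v₁ × v₂ ∝ (0.290, -0.129, 0.408).
True dip = arccos(n_z / |n|) = arccos(0.7898) = 37.8°.
Dip direction = atan2(0.290, -0.129) = 114° (azimuth of n's horizontal projection).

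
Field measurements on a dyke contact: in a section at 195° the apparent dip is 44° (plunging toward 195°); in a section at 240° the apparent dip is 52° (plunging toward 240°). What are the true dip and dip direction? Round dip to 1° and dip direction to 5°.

The two traces are lines in the plane: v₁ = (sin 195°·cos 44°, cos 195°·cos 44°, −sin 44°), v₂ = (sin 240°·cos 52°, cos 240°·cos 52°, −sin 52°).
Cross product v₁ × v₂ gives the pole to the plane: n ∝ (-0.334, -0.224, 0.313).
tan δ = √(n_x²+n_y²)/n_z = 0.402/0.313, so δ = 52.1°.
Dip direction = azimuth of (n_x, n_y) = atan2(-0.334, -0.224) = 236°.

true dip 52°, dip direction 235°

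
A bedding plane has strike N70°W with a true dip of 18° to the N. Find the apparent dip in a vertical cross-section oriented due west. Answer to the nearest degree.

6°

The section lies 20° from the strike.
tan α = tan 18° × sin 20° = 0.3249 × 0.3420 = 0.1111
apparent dip = arctan 0.1111 = 6.34°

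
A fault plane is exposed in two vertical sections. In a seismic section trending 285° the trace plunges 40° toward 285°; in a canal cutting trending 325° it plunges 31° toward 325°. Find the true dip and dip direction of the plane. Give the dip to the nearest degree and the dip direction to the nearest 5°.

true dip 40°, dip direction 280°

The two traces are lines in the plane: v₁ = (sin 285°·cos 40°, cos 285°·cos 40°, −sin 40°), v₂ = (sin 325°·cos 31°, cos 325°·cos 31°, −sin 31°).
The plane normal is n = v₁ × v₂ ∝ (-0.349, 0.065, 0.422).
True dip = arccos(n_z / |n|) = arccos(0.7651) = 40.1°.
Dip direction = azimuth of (n_x, n_y) = atan2(-0.349, 0.065) = 281°.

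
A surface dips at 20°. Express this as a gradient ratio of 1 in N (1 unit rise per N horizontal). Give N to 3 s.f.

1 in 2.75

1 : N means tan θ = 1/N, so N = 1/tan 20° = 1/0.3640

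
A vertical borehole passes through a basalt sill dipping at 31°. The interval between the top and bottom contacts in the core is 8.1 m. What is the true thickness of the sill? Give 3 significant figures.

True thickness t = h · cos(dip) = 8.1 × cos 31°
t = 8.1 × 0.8572 = 6.943 m

6.94 m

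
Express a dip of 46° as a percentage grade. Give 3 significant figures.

104%

grade % = 100 × tan 46° = 100 × 1.0355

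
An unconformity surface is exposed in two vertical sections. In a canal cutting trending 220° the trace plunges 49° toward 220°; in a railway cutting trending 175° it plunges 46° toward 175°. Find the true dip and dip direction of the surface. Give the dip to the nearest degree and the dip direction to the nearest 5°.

Each apparent-dip line lies in the plane. As unit vectors (x east, y north, z up), v₁ plunges 49°→220° and v₂ plunges 46°→175°.
The plane normal is n = v₁ × v₂ ∝ (-0.161, -0.349, 0.322).
tan δ = √(n_x²+n_y²)/n_z = 0.384/0.322, so δ = 50.0°.
Dip direction = atan2(-0.161, -0.349) = 205° (azimuth of n's horizontal projection).

true dip 50°, dip direction 205°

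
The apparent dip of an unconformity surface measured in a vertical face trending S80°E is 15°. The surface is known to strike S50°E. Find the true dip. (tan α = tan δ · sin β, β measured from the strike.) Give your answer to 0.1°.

The section is 30° from the strike.
tan δ = tan α / sin β = tan 15° / sin 30° = 0.2679 / 0.5000 = 0.5359
true dip = arctan 0.5359 = 28.19°

28.2°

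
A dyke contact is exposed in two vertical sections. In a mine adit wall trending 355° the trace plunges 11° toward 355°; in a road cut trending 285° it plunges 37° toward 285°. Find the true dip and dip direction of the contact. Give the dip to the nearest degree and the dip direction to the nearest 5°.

true dip 37°, dip direction 280°

Each apparent-dip line lies in the plane. As unit vectors (x east, y north, z up), v₁ plunges 11°→355° and v₂ plunges 37°→285°.
n = v₁ × v₂ = (-0.549, 0.096, 0.737) (taken with n_z > 0).
Dip δ = arctan(|n_h|/n_z) = arctan(0.557/0.737) = 37.1°.
The horizontal component of n points toward azimuth atan2(n_x, n_y) = 280°, the dip direction.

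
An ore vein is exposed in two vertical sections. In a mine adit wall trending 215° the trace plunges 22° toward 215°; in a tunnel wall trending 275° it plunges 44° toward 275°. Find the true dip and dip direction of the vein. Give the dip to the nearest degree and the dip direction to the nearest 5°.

The two traces are lines in the plane: v₁ = (sin 215°·cos 22°, cos 215°·cos 22°, −sin 22°), v₂ = (sin 275°·cos 44°, cos 275°·cos 44°, −sin 44°).
n = v₁ × v₂ = (-0.551, 0.101, 0.578) (taken with n_z > 0).
True dip = arccos(n_z / |n|) = arccos(0.7178) = 44.1°.
Dip direction = azimuth of (n_x, n_y) = atan2(-0.551, 0.101) = 280°.

true dip 44°, dip direction 280°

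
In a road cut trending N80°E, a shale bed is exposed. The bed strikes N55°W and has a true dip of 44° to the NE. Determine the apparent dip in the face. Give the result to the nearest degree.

34°

The strike is N55°W and the section trends N80°E; the acute angle between them is β = 45°.
tan α = tan 44° × sin 45° = 0.9657 × 0.7071 = 0.6828
α = arctan(0.6828) = 34.33°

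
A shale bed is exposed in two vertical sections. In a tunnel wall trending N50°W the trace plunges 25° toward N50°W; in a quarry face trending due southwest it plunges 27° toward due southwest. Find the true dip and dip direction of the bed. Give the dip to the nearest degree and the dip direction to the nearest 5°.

Represent each trace as a vector plunging at its apparent dip toward its trend (east-north-up frame): v₁ = (-0.694, 0.583, -0.423), v₂ = (-0.630, -0.630, -0.454).
The plane normal is n = v₁ × v₂ ∝ (-0.531, -0.049, 0.804).
True dip = arccos(n_z / |n|) = arccos(0.8336) = 33.5°.
Dip direction = azimuth of (n_x, n_y) = atan2(-0.531, -0.049) = 265°.

true dip 34°, dip direction 265°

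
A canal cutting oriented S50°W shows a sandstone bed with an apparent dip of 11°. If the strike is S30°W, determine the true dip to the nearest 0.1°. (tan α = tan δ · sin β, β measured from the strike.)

29.6°

β = acute angle between strike S30°W and section S50°W = 20°.
tan(true dip) = tan 11° / sin 20° = 0.5683
true dip = arctan 0.5683 = 29.61°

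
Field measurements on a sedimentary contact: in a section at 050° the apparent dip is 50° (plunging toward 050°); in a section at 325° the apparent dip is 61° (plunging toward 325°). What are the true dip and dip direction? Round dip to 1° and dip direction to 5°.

The two traces are lines in the plane: v₁ = (sin 50°·cos 50°, cos 50°·cos 50°, −sin 50°), v₂ = (sin 325°·cos 61°, cos 325°·cos 61°, −sin 61°).
Cross product v₁ × v₂ gives the pole to the plane: n ∝ (-0.057, 0.644, 0.310).
True dip = arccos(n_z / |n|) = arccos(0.4330) = 64.3°.
Dip direction = atan2(-0.057, 0.644) = 355° (azimuth of n's horizontal projection).

true dip 64°, dip direction 355°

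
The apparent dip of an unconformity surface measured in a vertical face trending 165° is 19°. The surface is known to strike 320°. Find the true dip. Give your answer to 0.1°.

β = acute angle between strike 320° and section 165° = 25°.
tan(true dip) = tan 19° / sin 25° = 0.8147
δ = arctan(0.8147) = 39.17°

39.2°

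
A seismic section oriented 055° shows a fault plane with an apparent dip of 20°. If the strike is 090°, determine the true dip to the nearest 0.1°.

The section is 35° from the strike.
tan(true dip) = tan 20° / sin 35° = 0.6346
δ = arctan(0.6346) = 32.40°

32.4°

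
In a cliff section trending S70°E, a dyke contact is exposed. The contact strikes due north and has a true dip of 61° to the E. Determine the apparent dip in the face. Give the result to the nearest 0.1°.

The section lies 70° from the strike.
tan(apparent dip) = tan 61° · sin 70° = 1.6953
apparent dip = arctan 1.6953 = 59.46°

59.5°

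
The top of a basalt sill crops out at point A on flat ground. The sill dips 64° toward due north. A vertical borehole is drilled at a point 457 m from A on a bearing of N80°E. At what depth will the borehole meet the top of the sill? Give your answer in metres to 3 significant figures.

163 m

The hole lies 80° from the dip direction, so the down-dip offset is 457 × cos 80° = 79.36 m.
Depth = down-dip offset × tan(dip) = 79.36 × tan 64° = 79.36 × 2.0503
Depth = 162.71 m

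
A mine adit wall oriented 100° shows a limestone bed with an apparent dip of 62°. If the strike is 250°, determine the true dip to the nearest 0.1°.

The section is 30° from the strike.
tan(true dip) = tan 62° / sin 30° = 3.7615
δ = arctan(3.7615) = 75.11°

75.1°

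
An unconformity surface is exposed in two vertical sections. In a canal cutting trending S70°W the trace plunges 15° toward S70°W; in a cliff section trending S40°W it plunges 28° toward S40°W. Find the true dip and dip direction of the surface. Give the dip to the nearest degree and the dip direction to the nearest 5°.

true dip 33°, dip direction 185°

The two traces are lines in the plane: v₁ = (sin 250°·cos 15°, cos 250°·cos 15°, −sin 15°), v₂ = (sin 220°·cos 28°, cos 220°·cos 28°, −sin 28°).
Cross product v₁ × v₂ gives the pole to the plane: n ∝ (-0.020, -0.279, 0.426).
True dip = arccos(n_z / |n|) = arccos(0.8360) = 33.3°.
Dip direction = azimuth of (n_x, n_y) = atan2(-0.020, -0.279) = 184°.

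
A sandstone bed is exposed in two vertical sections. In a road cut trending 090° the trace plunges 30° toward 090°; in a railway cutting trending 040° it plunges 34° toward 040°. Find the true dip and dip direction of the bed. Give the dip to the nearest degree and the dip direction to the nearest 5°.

The two traces are lines in the plane: v₁ = (sin 90°·cos 30°, cos 90°·cos 30°, −sin 30°), v₂ = (sin 40°·cos 34°, cos 40°·cos 34°, −sin 34°).
The plane normal is n = v₁ × v₂ ∝ (0.318, 0.218, 0.550).
True dip = arccos(n_z / |n|) = arccos(0.8192) = 35.0°.
The horizontal component of n points toward azimuth atan2(n_x, n_y) = 56°, the dip direction.

true dip 35°, dip direction 055°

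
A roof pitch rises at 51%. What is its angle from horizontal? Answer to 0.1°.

tan θ = 51/100 = 0.5100
θ = arctan(0.5100) = 27.02°

27.0°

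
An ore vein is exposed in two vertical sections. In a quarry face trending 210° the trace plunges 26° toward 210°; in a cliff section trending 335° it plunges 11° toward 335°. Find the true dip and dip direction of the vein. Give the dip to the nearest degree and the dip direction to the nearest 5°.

true dip 37°, dip direction 260°

Represent each trace as a vector plunging at its apparent dip toward its trend (east-north-up frame): v₁ = (-0.449, -0.778, -0.438), v₂ = (-0.415, 0.890, -0.191).
Cross product v₁ × v₂ gives the pole to the plane: n ∝ (-0.539, -0.096, 0.723).
True dip = arccos(n_z / |n|) = arccos(0.7974) = 37.1°.
The horizontal component of n points toward azimuth atan2(n_x, n_y) = 260°, the dip direction.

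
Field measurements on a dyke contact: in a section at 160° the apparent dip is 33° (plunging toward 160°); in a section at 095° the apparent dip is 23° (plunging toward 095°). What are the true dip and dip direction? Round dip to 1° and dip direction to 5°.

true dip 34°, dip direction 145°

Represent each trace as a vector plunging at its apparent dip toward its trend (east-north-up frame): v₁ = (0.287, -0.788, -0.545), v₂ = (0.917, -0.080, -0.391).
Cross product v₁ × v₂ gives the pole to the plane: n ∝ (0.264, -0.387, 0.700).
True dip = arccos(n_z / |n|) = arccos(0.8307) = 33.8°.
Dip direction = atan2(0.264, -0.387) = 146° (azimuth of n's horizontal projection).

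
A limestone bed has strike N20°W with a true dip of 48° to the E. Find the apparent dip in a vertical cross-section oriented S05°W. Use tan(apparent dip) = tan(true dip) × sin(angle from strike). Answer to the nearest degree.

The section lies 25° from the strike.
tan(apparent dip) = tan 48° · sin 25° = 0.4694
α = arctan(0.4694) = 25.14°

25°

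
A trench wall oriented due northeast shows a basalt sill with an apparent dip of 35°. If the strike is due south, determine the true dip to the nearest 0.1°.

44.7°

β = acute angle between strike due south and section due northeast = 45°.
tan(true dip) = tan 35° / sin 45° = 0.9902
true dip = arctan 0.9902 = 44.72°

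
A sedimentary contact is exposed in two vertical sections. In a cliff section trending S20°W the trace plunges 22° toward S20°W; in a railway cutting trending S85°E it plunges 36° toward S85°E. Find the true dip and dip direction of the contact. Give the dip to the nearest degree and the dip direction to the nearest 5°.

Each apparent-dip line lies in the plane. As unit vectors (x east, y north, z up), v₁ plunges 22°→S20°W and v₂ plunges 36°→S85°E.
Cross product v₁ × v₂ gives the pole to the plane: n ∝ (0.486, -0.488, 0.725).
tan δ = √(n_x²+n_y²)/n_z = 0.689/0.725, so δ = 43.5°.
Dip direction = atan2(0.486, -0.488) = 135° (azimuth of n's horizontal projection).

true dip 44°, dip direction 135°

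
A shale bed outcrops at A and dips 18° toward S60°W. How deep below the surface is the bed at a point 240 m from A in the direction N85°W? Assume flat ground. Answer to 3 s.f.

The hole lies 35° from the dip direction, so the down-dip offset is 240 × cos 35° = 196.60 m.
Depth = down-dip offset × tan(dip) = 196.60 × tan 18° = 196.60 × 0.3249
Depth = 63.88 m

63.9 m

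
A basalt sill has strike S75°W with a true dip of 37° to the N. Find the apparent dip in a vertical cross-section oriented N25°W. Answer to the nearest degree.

37°

The strike is S75°W and the section trends N25°W; the acute angle between them is β = 80°.
tan(apparent dip) = tan 37° · sin 80° = 0.7421
α = arctan(0.7421) = 36.58°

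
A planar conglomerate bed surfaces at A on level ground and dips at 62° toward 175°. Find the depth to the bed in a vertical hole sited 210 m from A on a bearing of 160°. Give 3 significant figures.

The hole lies 15° from the dip direction, so the down-dip offset is 210 × cos 15° = 202.84 m.
Depth = down-dip offset × tan(dip) = 202.84 × tan 62° = 202.84 × 1.8807
Depth = 381.49 m

381 m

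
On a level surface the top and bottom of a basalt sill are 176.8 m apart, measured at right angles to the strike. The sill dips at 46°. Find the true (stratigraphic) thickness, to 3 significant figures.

True thickness t = w · sin(dip) = 176.8 × sin 46°
t = 176.8 × 0.7193 = 127.179 m

127 m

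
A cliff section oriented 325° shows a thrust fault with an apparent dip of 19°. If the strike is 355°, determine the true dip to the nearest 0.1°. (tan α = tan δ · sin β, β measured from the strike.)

β = acute angle between strike 355° and section 325° = 30°.
tan δ = tan α / sin β = tan 19° / sin 30° = 0.3443 / 0.5000 = 0.6887
δ = arctan(0.6887) = 34.55°

34.6°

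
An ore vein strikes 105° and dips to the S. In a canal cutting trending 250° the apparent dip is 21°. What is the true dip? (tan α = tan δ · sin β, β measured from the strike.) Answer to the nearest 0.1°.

The section is 35° from the strike.
tan(true dip) = tan 21° / sin 35° = 0.6692
δ = arctan(0.6692) = 33.79°

33.8°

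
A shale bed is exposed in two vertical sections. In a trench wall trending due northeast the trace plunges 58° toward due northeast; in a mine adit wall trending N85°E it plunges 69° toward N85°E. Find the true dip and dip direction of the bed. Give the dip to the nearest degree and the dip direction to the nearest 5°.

true dip 70°, dip direction 100°

Represent each trace as a vector plunging at its apparent dip toward its trend (east-north-up frame): v₁ = (0.375, 0.375, -0.848), v₂ = (0.357, 0.031, -0.934).
Cross product v₁ × v₂ gives the pole to the plane: n ∝ (0.323, -0.047, 0.122).
tan δ = √(n_x²+n_y²)/n_z = 0.327/0.122, so δ = 69.5°.
The horizontal component of n points toward azimuth atan2(n_x, n_y) = 98°, the dip direction.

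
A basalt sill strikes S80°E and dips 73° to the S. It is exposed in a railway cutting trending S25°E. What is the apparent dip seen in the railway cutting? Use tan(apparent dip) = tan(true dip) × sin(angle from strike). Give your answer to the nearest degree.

70°

The section lies 55° from the strike.
tan(apparent dip) = tan 73° · sin 55° = 2.6793
α = arctan(2.6793) = 69.53°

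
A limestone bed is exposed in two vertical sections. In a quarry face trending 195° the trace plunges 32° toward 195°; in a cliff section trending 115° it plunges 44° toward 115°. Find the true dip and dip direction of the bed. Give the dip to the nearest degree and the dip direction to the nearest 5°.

The two traces are lines in the plane: v₁ = (sin 195°·cos 32°, cos 195°·cos 32°, −sin 32°), v₂ = (sin 115°·cos 44°, cos 115°·cos 44°, −sin 44°).
Cross product v₁ × v₂ gives the pole to the plane: n ∝ (0.408, -0.498, 0.601).
Dip δ = arctan(|n_h|/n_z) = arctan(0.644/0.601) = 47.0°.
The horizontal component of n points toward azimuth atan2(n_x, n_y) = 141°, the dip direction.

true dip 47°, dip direction 140°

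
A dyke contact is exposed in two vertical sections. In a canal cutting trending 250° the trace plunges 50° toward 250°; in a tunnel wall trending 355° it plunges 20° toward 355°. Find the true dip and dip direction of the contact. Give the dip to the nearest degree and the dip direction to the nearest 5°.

true dip 54°, dip direction 280°

Each apparent-dip line lies in the plane. As unit vectors (x east, y north, z up), v₁ plunges 50°→250° and v₂ plunges 20°→355°.
Cross product v₁ × v₂ gives the pole to the plane: n ∝ (-0.792, 0.144, 0.583).
True dip = arccos(n_z / |n|) = arccos(0.5867) = 54.1°.
Dip direction = azimuth of (n_x, n_y) = atan2(-0.792, 0.144) = 280°.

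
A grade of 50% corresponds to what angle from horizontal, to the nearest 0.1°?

26.6°

tan θ = 50/100 = 0.5000
θ = arctan(0.5000) = 26.57°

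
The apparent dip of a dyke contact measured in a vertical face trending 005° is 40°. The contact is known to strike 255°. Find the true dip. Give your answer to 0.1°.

41.8°

β = acute angle between strike 255° and section 005° = 70°.
tan δ = tan α / sin β = tan 40° / sin 70° = 0.8391 / 0.9397 = 0.8930
true dip = arctan 0.8930 = 41.76°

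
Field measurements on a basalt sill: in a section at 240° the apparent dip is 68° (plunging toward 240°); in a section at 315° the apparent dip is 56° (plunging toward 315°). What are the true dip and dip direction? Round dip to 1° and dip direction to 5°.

true dip 69°, dip direction 260°

Represent each trace as a vector plunging at its apparent dip toward its trend (east-north-up frame): v₁ = (-0.324, -0.187, -0.927), v₂ = (-0.395, 0.395, -0.829).
Cross product v₁ × v₂ gives the pole to the plane: n ∝ (-0.522, -0.098, 0.202).
tan δ = √(n_x²+n_y²)/n_z = 0.531/0.202, so δ = 69.1°.
The horizontal component of n points toward azimuth atan2(n_x, n_y) = 259°, the dip direction.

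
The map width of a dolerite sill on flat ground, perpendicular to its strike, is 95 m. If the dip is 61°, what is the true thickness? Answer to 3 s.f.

83.1 m

True thickness t = w · sin(dip) = 95 × sin 61°
t = 95 × 0.8746 = 83.089 m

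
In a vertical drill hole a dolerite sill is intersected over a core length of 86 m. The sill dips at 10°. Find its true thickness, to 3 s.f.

True thickness t = h · cos(dip) = 86 × cos 10°
t = 86 × 0.9848 = 84.693 m

84.7 m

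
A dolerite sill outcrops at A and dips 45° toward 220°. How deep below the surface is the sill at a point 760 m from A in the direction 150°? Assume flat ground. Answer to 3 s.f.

260 m

The hole lies 70° from the dip direction, so the down-dip offset is 760 × cos 70° = 259.94 m.
Depth = down-dip offset × tan(dip) = 259.94 × tan 45° = 259.94 × 1.0000
Depth = 259.94 m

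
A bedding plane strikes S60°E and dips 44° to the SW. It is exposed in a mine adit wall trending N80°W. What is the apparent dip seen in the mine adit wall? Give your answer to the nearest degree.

18°

The strike is S60°E and the section trends N80°W; the acute angle between them is β = 20°.
tan α = tan 44° × sin 20° = 0.9657 × 0.3420 = 0.3303
α = arctan(0.3303) = 18.28°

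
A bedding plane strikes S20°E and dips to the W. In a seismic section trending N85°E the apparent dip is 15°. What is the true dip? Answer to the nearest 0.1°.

β = acute angle between strike S20°E and section N85°E = 75°.
tan(true dip) = tan 15° / sin 75° = 0.2774
δ = arctan(0.2774) = 15.50°

15.5°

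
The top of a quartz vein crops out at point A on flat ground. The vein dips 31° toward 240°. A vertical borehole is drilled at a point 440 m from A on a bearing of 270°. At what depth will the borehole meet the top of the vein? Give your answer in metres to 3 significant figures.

The hole lies 30° from the dip direction, so the down-dip offset is 440 × cos 30° = 381.05 m.
Depth = down-dip offset × tan(dip) = 381.05 × tan 31° = 381.05 × 0.6009
Depth = 228.96 m

229 m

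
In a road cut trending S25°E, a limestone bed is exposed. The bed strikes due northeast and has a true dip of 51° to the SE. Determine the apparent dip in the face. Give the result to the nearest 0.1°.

Angle between strike (due northeast) and section (S25°E): β = 70°.
tan(apparent dip) = tan 51° · sin 70° = 1.1604
apparent dip = arctan 1.1604 = 49.25°

49.2°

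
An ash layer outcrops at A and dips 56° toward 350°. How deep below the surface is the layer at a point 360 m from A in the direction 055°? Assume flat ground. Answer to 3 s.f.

226 m

The hole lies 65° from the dip direction, so the down-dip offset is 360 × cos 65° = 152.14 m.
Depth = down-dip offset × tan(dip) = 152.14 × tan 56° = 152.14 × 1.4826
Depth = 225.56 m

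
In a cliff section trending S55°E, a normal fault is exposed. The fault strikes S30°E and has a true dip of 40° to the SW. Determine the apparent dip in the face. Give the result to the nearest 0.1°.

19.5°

Angle between strike (S30°E) and section (S55°E): β = 25°.
tan α = tan 40° × sin 25° = 0.8391 × 0.4226 = 0.3546
apparent dip = arctan 0.3546 = 19.53°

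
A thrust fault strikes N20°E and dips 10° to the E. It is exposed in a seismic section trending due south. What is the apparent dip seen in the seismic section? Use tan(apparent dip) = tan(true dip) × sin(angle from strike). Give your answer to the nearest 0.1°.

The strike is N20°E and the section trends due south; the acute angle between them is β = 20°.
tan α = tan 10° × sin 20° = 0.1763 × 0.3420 = 0.0603
apparent dip = arctan 0.0603 = 3.45°

3.5°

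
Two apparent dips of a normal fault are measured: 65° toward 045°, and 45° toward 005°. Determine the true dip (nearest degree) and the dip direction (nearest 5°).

true dip 67°, dip direction 070°

Represent each trace as a vector plunging at its apparent dip toward its trend (east-north-up frame): v₁ = (0.299, 0.299, -0.906), v₂ = (0.062, 0.704, -0.707).
n = v₁ × v₂ = (0.427, 0.155, 0.192) (taken with n_z > 0).
tan δ = √(n_x²+n_y²)/n_z = 0.455/0.192, so δ = 67.1°.
The horizontal component of n points toward azimuth atan2(n_x, n_y) = 70°, the dip direction.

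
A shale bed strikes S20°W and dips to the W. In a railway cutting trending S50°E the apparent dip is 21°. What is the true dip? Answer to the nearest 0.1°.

22.2°

The section is 70° from the strike.
tan δ = tan α / sin β = tan 21° / sin 70° = 0.3839 / 0.9397 = 0.4085
δ = arctan(0.4085) = 22.22°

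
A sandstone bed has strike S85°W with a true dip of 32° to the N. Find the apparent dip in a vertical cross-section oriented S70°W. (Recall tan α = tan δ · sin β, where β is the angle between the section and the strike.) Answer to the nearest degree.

9°

The strike is S85°W and the section trends S70°W; the acute angle between them is β = 15°.
tan(apparent dip) = tan 32° · sin 15° = 0.1617
apparent dip = arctan 0.1617 = 9.19°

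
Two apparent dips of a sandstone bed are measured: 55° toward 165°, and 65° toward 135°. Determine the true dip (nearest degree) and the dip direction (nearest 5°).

true dip 67°, dip direction 115°

The two traces are lines in the plane: v₁ = (sin 165°·cos 55°, cos 165°·cos 55°, −sin 55°), v₂ = (sin 135°·cos 65°, cos 135°·cos 65°, −sin 65°).
n = v₁ × v₂ = (0.257, -0.110, 0.121) (taken with n_z > 0).
tan δ = √(n_x²+n_y²)/n_z = 0.280/0.121, so δ = 66.6°.
Dip direction = atan2(0.257, -0.110) = 113° (azimuth of n's horizontal projection).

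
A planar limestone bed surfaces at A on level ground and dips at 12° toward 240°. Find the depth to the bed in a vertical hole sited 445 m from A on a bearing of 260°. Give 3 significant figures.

The hole lies 20° from the dip direction, so the down-dip offset is 445 × cos 20° = 418.16 m.
Depth = down-dip offset × tan(dip) = 418.16 × tan 12° = 418.16 × 0.2126
Depth = 88.88 m

88.9 m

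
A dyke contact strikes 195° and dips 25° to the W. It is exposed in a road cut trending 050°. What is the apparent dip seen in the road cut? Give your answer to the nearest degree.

The strike is 195° and the section trends 050°; the acute angle between them is β = 35°.
tan(apparent dip) = tan 25° · sin 35° = 0.2675
α = arctan(0.2675) = 14.97°

15°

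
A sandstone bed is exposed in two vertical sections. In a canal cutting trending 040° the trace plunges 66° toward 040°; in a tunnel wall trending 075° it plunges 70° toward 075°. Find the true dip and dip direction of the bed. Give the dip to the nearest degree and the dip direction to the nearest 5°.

Each apparent-dip line lies in the plane. As unit vectors (x east, y north, z up), v₁ plunges 66°→040° and v₂ plunges 70°→075°.
The plane normal is n = v₁ × v₂ ∝ (0.212, 0.056, 0.080).
tan δ = √(n_x²+n_y²)/n_z = 0.219/0.080, so δ = 70.0°.
The horizontal component of n points toward azimuth atan2(n_x, n_y) = 75°, the dip direction.

true dip 70°, dip direction 075°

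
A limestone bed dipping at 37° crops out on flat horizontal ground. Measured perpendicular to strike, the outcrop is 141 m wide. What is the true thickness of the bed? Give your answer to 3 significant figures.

84.9 m

True thickness t = w · sin(dip) = 141 × sin 37°
t = 141 × 0.6018 = 84.856 m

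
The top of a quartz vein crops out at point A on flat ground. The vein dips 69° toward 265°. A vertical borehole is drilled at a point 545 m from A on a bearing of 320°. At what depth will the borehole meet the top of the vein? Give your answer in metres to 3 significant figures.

814 m

The hole lies 55° from the dip direction, so the down-dip offset is 545 × cos 55° = 312.60 m.
Depth = down-dip offset × tan(dip) = 312.60 × tan 69° = 312.60 × 2.6051
Depth = 814.35 m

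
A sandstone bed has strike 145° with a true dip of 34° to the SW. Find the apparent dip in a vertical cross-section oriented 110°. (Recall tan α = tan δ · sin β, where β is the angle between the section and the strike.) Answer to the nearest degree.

The strike is 145° and the section trends 110°; the acute angle between them is β = 35°.
tan(apparent dip) = tan 34° · sin 35° = 0.3869
α = arctan(0.3869) = 21.15°

21°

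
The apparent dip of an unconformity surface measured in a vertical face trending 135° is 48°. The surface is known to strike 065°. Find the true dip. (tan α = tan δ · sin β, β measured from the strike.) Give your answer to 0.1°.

49.8°

β = acute angle between strike 065° and section 135° = 70°.
tan(true dip) = tan 48° / sin 70° = 1.1819
δ = arctan(1.1819) = 49.77°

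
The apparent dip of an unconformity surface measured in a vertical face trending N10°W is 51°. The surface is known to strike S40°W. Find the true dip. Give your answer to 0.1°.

The section is 50° from the strike.
tan δ = tan α / sin β = tan 51° / sin 50° = 1.2349 / 0.7660 = 1.6120
true dip = arctan 1.6120 = 58.19°

58.2°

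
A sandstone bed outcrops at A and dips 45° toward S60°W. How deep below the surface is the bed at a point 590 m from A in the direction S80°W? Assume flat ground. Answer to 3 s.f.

The hole lies 20° from the dip direction, so the down-dip offset is 590 × cos 20° = 554.42 m.
Depth = down-dip offset × tan(dip) = 554.42 × tan 45° = 554.42 × 1.0000
Depth = 554.42 m

554 m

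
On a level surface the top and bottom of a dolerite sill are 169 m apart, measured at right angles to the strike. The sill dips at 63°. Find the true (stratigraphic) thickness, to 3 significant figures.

True thickness t = w · sin(dip) = 169 × sin 63°
t = 169 × 0.8910 = 150.580 m

151 m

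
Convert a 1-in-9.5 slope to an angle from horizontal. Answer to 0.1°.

6.0°

tan θ = 1/9.5 = 0.1053
θ = arctan(0.1053) = 6.01°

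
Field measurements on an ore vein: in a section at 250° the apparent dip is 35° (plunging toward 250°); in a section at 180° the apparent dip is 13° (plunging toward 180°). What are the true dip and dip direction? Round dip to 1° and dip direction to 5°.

true dip 35°, dip direction 250°

Each apparent-dip line lies in the plane. As unit vectors (x east, y north, z up), v₁ plunges 35°→250° and v₂ plunges 13°→180°.
Cross product v₁ × v₂ gives the pole to the plane: n ∝ (-0.496, -0.173, 0.750).
Dip δ = arctan(|n_h|/n_z) = arctan(0.525/0.750) = 35.0°.
Dip direction = atan2(-0.496, -0.173) = 251° (azimuth of n's horizontal projection).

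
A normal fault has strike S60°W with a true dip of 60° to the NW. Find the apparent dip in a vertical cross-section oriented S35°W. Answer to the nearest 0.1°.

36.2°

The section lies 25° from the strike.
tan α = tan 60° × sin 25° = 1.7321 × 0.4226 = 0.7320
α = arctan(0.7320) = 36.20°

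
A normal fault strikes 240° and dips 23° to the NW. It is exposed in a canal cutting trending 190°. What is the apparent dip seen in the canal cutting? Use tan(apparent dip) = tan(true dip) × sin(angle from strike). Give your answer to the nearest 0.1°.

18.0°

The strike is 240° and the section trends 190°; the acute angle between them is β = 50°.
tan α = tan 23° × sin 50° = 0.4245 × 0.7660 = 0.3252
α = arctan(0.3252) = 18.01°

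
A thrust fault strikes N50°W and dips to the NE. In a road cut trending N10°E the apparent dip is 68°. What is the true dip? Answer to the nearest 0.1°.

β = acute angle between strike N50°W and section N10°E = 60°.
tan(true dip) = tan 68° / sin 60° = 2.8580
true dip = arctan 2.8580 = 70.72°

70.7°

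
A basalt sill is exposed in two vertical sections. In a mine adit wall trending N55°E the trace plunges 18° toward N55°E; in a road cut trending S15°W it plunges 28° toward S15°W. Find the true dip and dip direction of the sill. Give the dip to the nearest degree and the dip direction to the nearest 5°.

true dip 51°, dip direction 130°

Represent each trace as a vector plunging at its apparent dip toward its trend (east-north-up frame): v₁ = (0.779, 0.546, -0.309), v₂ = (-0.229, -0.853, -0.469).
Cross product v₁ × v₂ gives the pole to the plane: n ∝ (0.520, -0.436, 0.540).
True dip = arccos(n_z / |n|) = arccos(0.6225) = 51.5°.
The horizontal component of n points toward azimuth atan2(n_x, n_y) = 130°, the dip direction.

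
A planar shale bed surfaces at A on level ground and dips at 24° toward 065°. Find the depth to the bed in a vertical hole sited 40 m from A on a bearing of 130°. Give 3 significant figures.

7.53 m

The hole lies 65° from the dip direction, so the down-dip offset is 40 × cos 65° = 16.90 m.
Depth = down-dip offset × tan(dip) = 16.90 × tan 24° = 16.90 × 0.4452
Depth = 7.53 m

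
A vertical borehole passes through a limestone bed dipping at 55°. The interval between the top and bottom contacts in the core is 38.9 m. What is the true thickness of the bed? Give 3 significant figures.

True thickness t = h · cos(dip) = 38.9 × cos 55°
t = 38.9 × 0.5736 = 22.312 m

22.3 m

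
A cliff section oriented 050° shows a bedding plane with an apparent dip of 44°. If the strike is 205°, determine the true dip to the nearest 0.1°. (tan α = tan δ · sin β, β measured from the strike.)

66.4°

The section is 25° from the strike.
tan(true dip) = tan 44° / sin 25° = 2.2850
true dip = arctan 2.2850 = 66.36°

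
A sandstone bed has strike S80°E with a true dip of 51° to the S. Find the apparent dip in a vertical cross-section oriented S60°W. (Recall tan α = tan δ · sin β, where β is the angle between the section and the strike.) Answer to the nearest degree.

38°

Angle between strike (S80°E) and section (S60°W): β = 40°.
tan α = tan 51° × sin 40° = 1.2349 × 0.6428 = 0.7938
apparent dip = arctan 0.7938 = 38.44°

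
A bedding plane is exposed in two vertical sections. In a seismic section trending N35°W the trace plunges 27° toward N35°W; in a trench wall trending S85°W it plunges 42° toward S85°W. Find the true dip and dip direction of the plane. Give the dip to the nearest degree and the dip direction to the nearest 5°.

true dip 42°, dip direction 270°

Each apparent-dip line lies in the plane. As unit vectors (x east, y north, z up), v₁ plunges 27°→N35°W and v₂ plunges 42°→S85°W.
Cross product v₁ × v₂ gives the pole to the plane: n ∝ (-0.518, -0.006, 0.573).
Dip δ = arctan(|n_h|/n_z) = arctan(0.518/0.573) = 42.1°.
Dip direction = atan2(-0.518, -0.006) = 269° (azimuth of n's horizontal projection).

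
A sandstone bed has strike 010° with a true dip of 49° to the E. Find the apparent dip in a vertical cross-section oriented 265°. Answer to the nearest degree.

The strike is 010° and the section trends 265°; the acute angle between them is β = 75°.
tan α = tan 49° × sin 75° = 1.1504 × 0.9659 = 1.1112
apparent dip = arctan 1.1112 = 48.01°

48°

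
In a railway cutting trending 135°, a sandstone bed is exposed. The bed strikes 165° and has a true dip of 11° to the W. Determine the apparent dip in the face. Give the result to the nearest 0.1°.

Angle between strike (165°) and section (135°): β = 30°.
tan(apparent dip) = tan 11° · sin 30° = 0.0972
apparent dip = arctan 0.0972 = 5.55°

5.6°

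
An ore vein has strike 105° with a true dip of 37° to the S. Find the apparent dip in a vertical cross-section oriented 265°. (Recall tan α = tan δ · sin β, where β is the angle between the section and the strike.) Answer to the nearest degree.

14°

Angle between strike (105°) and section (265°): β = 20°.
tan(apparent dip) = tan 37° · sin 20° = 0.2577
α = arctan(0.2577) = 14.45°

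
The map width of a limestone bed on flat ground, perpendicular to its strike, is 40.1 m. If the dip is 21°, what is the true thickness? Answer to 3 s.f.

True thickness t = w · sin(dip) = 40.1 × sin 21°
t = 40.1 × 0.3584 = 14.371 m

14.4 m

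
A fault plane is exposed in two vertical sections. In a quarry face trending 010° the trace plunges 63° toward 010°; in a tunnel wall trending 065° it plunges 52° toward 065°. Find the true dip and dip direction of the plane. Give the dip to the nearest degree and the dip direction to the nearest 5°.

true dip 63°, dip direction 015°

Represent each trace as a vector plunging at its apparent dip toward its trend (east-north-up frame): v₁ = (0.079, 0.447, -0.891), v₂ = (0.558, 0.260, -0.788).
Cross product v₁ × v₂ gives the pole to the plane: n ∝ (0.120, 0.435, 0.229).
tan δ = √(n_x²+n_y²)/n_z = 0.451/0.229, so δ = 63.1°.
Dip direction = azimuth of (n_x, n_y) = atan2(0.120, 0.435) = 15°.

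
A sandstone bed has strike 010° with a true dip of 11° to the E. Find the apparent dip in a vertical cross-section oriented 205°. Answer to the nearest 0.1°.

The section lies 15° from the strike.
tan α = tan 11° × sin 15° = 0.1944 × 0.2588 = 0.0503
α = arctan(0.0503) = 2.88°

2.9°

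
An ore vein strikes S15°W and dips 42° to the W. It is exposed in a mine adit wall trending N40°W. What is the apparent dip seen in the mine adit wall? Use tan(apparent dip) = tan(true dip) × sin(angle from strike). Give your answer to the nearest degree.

The strike is S15°W and the section trends N40°W; the acute angle between them is β = 55°.
tan α = tan 42° × sin 55° = 0.9004 × 0.8192 = 0.7376
apparent dip = arctan 0.7376 = 36.41°

36°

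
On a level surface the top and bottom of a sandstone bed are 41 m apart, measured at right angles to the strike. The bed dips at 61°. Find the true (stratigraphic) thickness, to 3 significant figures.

True thickness t = w · sin(dip) = 41 × sin 61°
t = 41 × 0.8746 = 35.859 m

35.9 m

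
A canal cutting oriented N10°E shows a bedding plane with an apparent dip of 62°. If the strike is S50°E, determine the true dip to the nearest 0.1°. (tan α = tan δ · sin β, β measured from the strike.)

65.3°

β = acute angle between strike S50°E and section N10°E = 60°.
tan(true dip) = tan 62° / sin 60° = 2.1717
true dip = arctan 2.1717 = 65.28°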